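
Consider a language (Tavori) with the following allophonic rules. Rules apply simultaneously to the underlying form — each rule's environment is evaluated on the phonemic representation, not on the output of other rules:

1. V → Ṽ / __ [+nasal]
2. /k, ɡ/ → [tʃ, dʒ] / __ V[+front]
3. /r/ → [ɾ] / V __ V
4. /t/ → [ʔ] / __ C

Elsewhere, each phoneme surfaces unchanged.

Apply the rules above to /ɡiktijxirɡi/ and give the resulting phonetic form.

[dʒiktijxirdʒi]

Rule 2 applies to /ɡ/ (word-initial: before a front vowel) → [dʒ].
/i/ (between /ɡ/ and /k/) is in the target of rule 1 but the environment (before a nasal consonant) is not met → [i].
/k/ (between /i/ and /t/) fails the environment for rule 2, so it stays [k].
/t/ — between /k/ and /i/; rule 4 does not apply here → [t].
/i/ (between /t/ and /j/) fails the environment for rule 1, so it stays [i].
/j/ (between /i/ and /x/) is unaffected → [j].
/x/ (between /j/ and /i/): no rule targets it → [x].
/i/ (between /x/ and /r/) is in the target of rule 1 but the environment (before a nasal consonant) is not met → [i].
/r/ — between /i/ and /ɡ/; rule 3 does not apply here → [r].
/ɡ/ — between /r/ and /i/, before a front vowel — surfaces as [dʒ] (rule 2).
/i/ (word-final) is in the target of rule 1 but the environment (before a nasal consonant) is not met → [i].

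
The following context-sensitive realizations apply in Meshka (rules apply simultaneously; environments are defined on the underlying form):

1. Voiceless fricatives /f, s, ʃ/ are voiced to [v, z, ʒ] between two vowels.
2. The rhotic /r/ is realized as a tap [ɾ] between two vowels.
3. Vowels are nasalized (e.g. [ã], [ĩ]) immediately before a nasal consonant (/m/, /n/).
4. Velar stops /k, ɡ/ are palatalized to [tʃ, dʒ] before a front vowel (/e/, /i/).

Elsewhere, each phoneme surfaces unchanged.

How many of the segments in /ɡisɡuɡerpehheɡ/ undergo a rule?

2

Segments that undergo a rule: /ɡ/ → [dʒ] (rule 4); /ɡ/ → [dʒ] (rule 4).
All other segments surface unchanged.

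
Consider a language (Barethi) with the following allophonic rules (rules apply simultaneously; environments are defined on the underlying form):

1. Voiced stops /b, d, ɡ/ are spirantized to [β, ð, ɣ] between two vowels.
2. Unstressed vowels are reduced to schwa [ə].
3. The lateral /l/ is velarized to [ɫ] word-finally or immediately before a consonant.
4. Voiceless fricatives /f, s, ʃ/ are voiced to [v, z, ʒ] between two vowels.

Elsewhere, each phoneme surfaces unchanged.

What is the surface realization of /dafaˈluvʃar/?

[dəvəˈluvʃər]

/d/ (word-initial): rule 1 targets it, but not between two vowels → unchanged [d].
/a/ meets the environment for rule 2 (in an unstressed syllable) → [ə].
/f/ (between /a/ and /a/): between two vowels, so rule 4 applies → [v].
Rule 2 applies to /a/ (between /f/ and /l/: in an unstressed syllable) → [ə].
/l/ (between /a/ and /u/) fails the environment for rule 3, so it stays [l].
/u/ (between /l/ and /v/) fails the environment for rule 2, so it stays [u].
/v/ stays [v].
/ʃ/ (between /v/ and /a/) is in the target of rule 4 but the environment (between two vowels) is not met → [ʃ].
/a/ — between /ʃ/ and /r/, in an unstressed syllable — surfaces as [ə] (rule 2).
/r/ — not in any rule's target class → [r].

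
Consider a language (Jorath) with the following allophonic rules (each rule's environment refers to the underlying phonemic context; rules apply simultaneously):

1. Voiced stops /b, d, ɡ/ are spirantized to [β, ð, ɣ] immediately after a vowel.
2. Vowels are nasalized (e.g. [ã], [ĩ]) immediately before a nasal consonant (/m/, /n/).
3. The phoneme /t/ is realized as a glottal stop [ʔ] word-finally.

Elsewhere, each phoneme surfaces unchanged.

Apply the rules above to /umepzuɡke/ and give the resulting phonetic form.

[ũmepzuɣke]

/u/ (word-initial): before a nasal consonant, so rule 2 applies → [ũ].
/m/ — not in any rule's target class → [m].
/e/ (between /m/ and /p/): rule 2 targets it, but not before a nasal consonant → unchanged [e].
/p/ (between /e/ and /z/): no rule targets it → [p].
/z/ (between /p/ and /u/): no rule targets it → [z].
/u/ (between /z/ and /ɡ/) is in the target of rule 2 but the environment (before a nasal consonant) is not met → [u].
Rule 1 applies to /ɡ/ (between /u/ and /k/: immediately after a vowel) → [ɣ].
/k/ (between /ɡ/ and /e/): no rule targets it → [k].
/e/ — word-final; rule 2 does not apply here → [e].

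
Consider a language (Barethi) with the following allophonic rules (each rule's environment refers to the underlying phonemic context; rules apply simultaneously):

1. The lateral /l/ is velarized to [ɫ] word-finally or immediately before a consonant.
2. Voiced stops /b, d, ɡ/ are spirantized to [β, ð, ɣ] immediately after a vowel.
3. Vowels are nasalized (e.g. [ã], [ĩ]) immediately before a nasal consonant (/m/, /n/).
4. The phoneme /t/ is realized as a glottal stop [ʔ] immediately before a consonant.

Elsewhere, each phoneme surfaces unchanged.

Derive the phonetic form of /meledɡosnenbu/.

[meleðɡosnẽnbu]

/m/ — not in any rule's target class → [m].
/e/ (between /m/ and /l/) is in the target of rule 3 but the environment (before a nasal consonant) is not met → [e].
/l/ — between /e/ and /e/; rule 1 does not apply here → [l].
/e/ (between /l/ and /d/) fails the environment for rule 3, so it stays [e].
Rule 2 applies to /d/ (between /e/ and /ɡ/: immediately after a vowel) → [ð].
/ɡ/ (between /d/ and /o/) fails the environment for rule 2, so it stays [ɡ].
/o/ — between /ɡ/ and /s/; rule 3 does not apply here → [o].
/s/ (between /o/ and /n/): no rule targets it → [s].
/n/ — not in any rule's target class → [n].
/e/ — between /n/ and /n/, before a nasal consonant — surfaces as [ẽ] (rule 3).
/n/ — not in any rule's target class → [n].
/b/ (between /n/ and /u/) is in the target of rule 2 but the environment (immediately after a vowel) is not met → [b].
/u/ (word-final): rule 3 targets it, but not before a nasal consonant → unchanged [u].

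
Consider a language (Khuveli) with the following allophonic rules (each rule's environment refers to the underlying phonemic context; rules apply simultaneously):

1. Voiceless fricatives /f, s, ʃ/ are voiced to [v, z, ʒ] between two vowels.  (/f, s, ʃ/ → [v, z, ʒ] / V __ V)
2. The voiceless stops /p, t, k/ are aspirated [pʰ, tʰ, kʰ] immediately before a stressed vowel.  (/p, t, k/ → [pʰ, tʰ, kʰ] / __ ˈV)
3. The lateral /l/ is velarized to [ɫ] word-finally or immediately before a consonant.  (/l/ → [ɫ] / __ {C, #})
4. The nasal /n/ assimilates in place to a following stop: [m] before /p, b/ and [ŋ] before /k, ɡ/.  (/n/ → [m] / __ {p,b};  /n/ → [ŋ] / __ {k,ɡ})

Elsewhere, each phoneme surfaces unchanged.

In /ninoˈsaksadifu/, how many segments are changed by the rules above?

Segments that undergo a rule: /s/ → [z] (rule 1); /f/ → [v] (rule 1).
All other segments surface unchanged.

2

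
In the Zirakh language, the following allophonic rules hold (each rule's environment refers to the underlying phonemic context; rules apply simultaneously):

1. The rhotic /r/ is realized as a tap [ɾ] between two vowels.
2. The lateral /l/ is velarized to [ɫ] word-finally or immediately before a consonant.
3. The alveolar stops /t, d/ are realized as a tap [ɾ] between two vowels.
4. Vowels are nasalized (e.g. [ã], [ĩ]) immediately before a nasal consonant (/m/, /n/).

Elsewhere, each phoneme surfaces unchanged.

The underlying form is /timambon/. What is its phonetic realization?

/t/ (word-initial) fails the environment for rule 3, so it stays [t].
/i/ (between /t/ and /m/) occurs before a nasal consonant → [ĩ] by rule 4.
/m/ (between /i/ and /a/) is unaffected → [m].
/a/ (between /m/ and /m/) occurs before a nasal consonant → [ã] by rule 4.
/m/ (between /a/ and /b/): no rule targets it → [m].
/b/ (between /m/ and /o/): no rule targets it → [b].
/o/ (between /b/ and /n/): before a nasal consonant, so rule 4 applies → [õ].
/n/ (word-final) is unaffected → [n].

[tĩmãmbõn]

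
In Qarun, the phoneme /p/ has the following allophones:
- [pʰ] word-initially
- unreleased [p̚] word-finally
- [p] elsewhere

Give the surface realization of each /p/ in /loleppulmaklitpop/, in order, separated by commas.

Occurrence 1 (position 5): no conditioning environment matches → elsewhere allophone [p].
Occurrence 2 (position 6): no conditioning environment matches → elsewhere allophone [p].
Occurrence 3 (position 15): no conditioning environment matches → elsewhere allophone [p].
Occurrence 4 (position 17): word-finally → [p̚].

[p], [p], [p], [p̚]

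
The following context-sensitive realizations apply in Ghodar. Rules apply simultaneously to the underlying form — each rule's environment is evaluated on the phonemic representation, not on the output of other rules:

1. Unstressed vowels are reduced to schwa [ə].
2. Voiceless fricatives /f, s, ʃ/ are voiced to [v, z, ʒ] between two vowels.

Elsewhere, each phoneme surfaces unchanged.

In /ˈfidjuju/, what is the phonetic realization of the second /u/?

[ə]

/u/ — word-final, in an unstressed syllable — surfaces as [ə] (rule 1).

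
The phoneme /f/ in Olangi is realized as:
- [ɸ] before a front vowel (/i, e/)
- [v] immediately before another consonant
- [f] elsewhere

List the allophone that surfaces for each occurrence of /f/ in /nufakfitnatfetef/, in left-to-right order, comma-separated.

Occurrence 1 (position 3): no conditioning environment matches → elsewhere allophone [f].
Occurrence 2 (position 6): before a front vowel (/i, e/) → [ɸ].
Occurrence 3 (position 12): before a front vowel (/i, e/) → [ɸ].
Occurrence 4 (position 16): no conditioning environment matches → elsewhere allophone [f].

[f], [ɸ], [ɸ], [f]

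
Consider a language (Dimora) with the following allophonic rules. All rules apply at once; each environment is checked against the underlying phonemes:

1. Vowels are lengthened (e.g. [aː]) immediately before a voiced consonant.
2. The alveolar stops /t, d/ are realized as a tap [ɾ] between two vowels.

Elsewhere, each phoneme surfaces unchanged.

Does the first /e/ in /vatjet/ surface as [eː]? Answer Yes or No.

No

/e/ (between /j/ and /t/) fails the environment for rule 1, so it stays [e].
The actual realization is [e], not [eː].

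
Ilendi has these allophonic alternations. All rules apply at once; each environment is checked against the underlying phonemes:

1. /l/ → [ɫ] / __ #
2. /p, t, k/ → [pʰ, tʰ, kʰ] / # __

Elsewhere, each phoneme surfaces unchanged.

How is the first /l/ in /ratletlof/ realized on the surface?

[l]

/l/ (between /t/ and /e/) is in the target of rule 1 but the environment (word-finally) is not met → [l].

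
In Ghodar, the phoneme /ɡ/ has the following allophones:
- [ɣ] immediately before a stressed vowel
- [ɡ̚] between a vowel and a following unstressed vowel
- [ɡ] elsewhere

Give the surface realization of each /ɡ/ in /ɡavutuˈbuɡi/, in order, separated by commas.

Occurrence 1 (position 1): no conditioning environment matches → elsewhere allophone [ɡ].
Occurrence 2 (position 9): between a vowel and a following unstressed vowel → [ɡ̚].

[ɡ], [ɡ̚]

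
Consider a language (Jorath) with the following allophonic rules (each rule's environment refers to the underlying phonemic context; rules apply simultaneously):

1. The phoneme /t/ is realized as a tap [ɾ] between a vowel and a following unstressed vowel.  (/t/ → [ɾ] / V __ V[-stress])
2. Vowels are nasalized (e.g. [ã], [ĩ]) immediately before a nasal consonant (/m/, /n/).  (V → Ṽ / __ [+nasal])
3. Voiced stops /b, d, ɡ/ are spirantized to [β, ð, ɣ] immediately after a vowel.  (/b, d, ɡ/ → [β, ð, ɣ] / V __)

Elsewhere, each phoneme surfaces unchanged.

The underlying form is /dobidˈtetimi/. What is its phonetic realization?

/d/ (word-initial) fails the environment for rule 3, so it stays [d].
/o/ (between /d/ and /b/): rule 2 targets it, but not before a nasal consonant → unchanged [o].
/b/ (between /o/ and /i/): immediately after a vowel, so rule 3 applies → [β].
/i/ (between /b/ and /d/): rule 2 targets it, but not before a nasal consonant → unchanged [i].
/d/ — between /i/ and /t/, immediately after a vowel — surfaces as [ð] (rule 3).
/t/ — between /d/ and /e/; rule 1 does not apply here → [t].
/e/ (between /t/ and /t/): rule 2 targets it, but not before a nasal consonant → unchanged [e].
/t/ meets the environment for rule 1 (between a vowel and a following unstressed vowel) → [ɾ].
/i/ (between /t/ and /m/): before a nasal consonant, so rule 2 applies → [ĩ].
/m/ (between /i/ and /i/): no rule targets it → [m].
/i/ (word-final) is in the target of rule 2 but the environment (before a nasal consonant) is not met → [i].

[doβiðˈteɾĩmi]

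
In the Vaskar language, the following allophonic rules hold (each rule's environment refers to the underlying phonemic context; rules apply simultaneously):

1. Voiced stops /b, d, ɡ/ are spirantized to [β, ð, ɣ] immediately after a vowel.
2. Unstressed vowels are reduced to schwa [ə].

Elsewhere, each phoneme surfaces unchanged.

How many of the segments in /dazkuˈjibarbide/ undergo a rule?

7

Segments that undergo a rule: /a/ → [ə] (rule 2); /u/ → [ə] (rule 2); /b/ → [β] (rule 1); /a/ → [ə] (rule 2); /i/ → [ə] (rule 2); /d/ → [ð] (rule 1); /e/ → [ə] (rule 2).
All other segments surface unchanged.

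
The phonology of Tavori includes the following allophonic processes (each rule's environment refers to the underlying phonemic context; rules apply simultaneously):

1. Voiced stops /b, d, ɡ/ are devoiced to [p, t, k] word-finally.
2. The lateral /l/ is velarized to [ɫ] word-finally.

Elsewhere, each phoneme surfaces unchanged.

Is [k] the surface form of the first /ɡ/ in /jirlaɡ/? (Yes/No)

Rule 1 applies to /ɡ/ (word-final: word-finally) → [k].
The actual realization is [k], which matches [k].

Yes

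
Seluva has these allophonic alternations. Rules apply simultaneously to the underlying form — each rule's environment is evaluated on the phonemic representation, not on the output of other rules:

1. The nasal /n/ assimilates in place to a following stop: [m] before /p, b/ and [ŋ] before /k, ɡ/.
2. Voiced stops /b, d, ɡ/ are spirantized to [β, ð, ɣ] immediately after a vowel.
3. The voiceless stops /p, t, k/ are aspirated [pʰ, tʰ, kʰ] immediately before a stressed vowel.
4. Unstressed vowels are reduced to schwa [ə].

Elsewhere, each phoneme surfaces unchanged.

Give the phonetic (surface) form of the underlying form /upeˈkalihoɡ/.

[əpəˈkʰaləhəɣ]

/u/ meets the environment for rule 4 (in an unstressed syllable) → [ə].
/p/ (between /u/ and /e/): rule 3 targets it, but not immediately before a stressed vowel → unchanged [p].
/e/ (between /p/ and /k/): in an unstressed syllable, so rule 4 applies → [ə].
/k/ (between /e/ and /a/): immediately before a stressed vowel, so rule 3 applies → [kʰ].
/a/ — between /k/ and /l/; rule 4 does not apply here → [a].
/l/ (between /a/ and /i/): no rule targets it → [l].
/i/ (between /l/ and /h/): in an unstressed syllable, so rule 4 applies → [ə].
/h/ — not in any rule's target class → [h].
Rule 4 applies to /o/ (between /h/ and /ɡ/: in an unstressed syllable) → [ə].
/ɡ/ meets the environment for rule 2 (immediately after a vowel) → [ɣ].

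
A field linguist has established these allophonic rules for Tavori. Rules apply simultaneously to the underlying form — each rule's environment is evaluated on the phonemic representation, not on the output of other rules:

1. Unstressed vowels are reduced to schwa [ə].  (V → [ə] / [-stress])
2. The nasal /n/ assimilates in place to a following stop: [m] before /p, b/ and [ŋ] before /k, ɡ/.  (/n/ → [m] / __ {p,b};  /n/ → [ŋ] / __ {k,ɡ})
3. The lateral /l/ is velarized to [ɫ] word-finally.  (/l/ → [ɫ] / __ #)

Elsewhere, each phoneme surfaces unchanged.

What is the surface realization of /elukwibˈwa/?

/e/ (word-initial) occurs in an unstressed syllable → [ə] by rule 1.
/l/ (between /e/ and /u/) fails the environment for rule 3, so it stays [l].
/u/ meets the environment for rule 1 (in an unstressed syllable) → [ə].
/k/ (between /u/ and /w/): no rule targets it → [k].
/w/ stays [w].
/i/ — between /w/ and /b/, in an unstressed syllable — surfaces as [ə] (rule 1).
/b/ stays [b].
/w/ — not in any rule's target class → [w].
/a/ (word-final) fails the environment for rule 1, so it stays [a].

[ələkwəbˈwa]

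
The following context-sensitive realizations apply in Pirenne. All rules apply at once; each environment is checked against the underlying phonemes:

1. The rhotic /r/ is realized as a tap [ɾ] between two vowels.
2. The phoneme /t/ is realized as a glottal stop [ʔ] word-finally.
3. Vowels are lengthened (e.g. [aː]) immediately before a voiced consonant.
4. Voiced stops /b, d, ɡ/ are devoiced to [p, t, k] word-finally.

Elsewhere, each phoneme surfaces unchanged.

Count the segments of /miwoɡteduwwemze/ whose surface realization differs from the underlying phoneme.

5

Segments that undergo a rule: /i/ → [iː] (rule 3); /o/ → [oː] (rule 3); /e/ → [eː] (rule 3); /u/ → [uː] (rule 3); /e/ → [eː] (rule 3).
All other segments surface unchanged.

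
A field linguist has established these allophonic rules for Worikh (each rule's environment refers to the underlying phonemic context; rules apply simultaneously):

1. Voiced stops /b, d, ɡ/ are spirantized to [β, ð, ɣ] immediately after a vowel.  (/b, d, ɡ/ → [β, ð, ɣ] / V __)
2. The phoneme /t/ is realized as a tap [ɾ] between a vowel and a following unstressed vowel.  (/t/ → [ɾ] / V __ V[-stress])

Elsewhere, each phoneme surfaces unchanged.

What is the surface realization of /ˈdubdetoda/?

/d/ — word-initial; rule 1 does not apply here → [d].
/u/ (between /d/ and /b/) is unaffected → [u].
/b/ meets the environment for rule 1 (immediately after a vowel) → [β].
/d/ (between /b/ and /e/) is in the target of rule 1 but the environment (immediately after a vowel) is not met → [d].
/e/ (between /d/ and /t/) is unaffected → [e].
/t/ (between /e/ and /o/) occurs between a vowel and a following unstressed vowel → [ɾ] by rule 2.
/o/ stays [o].
/d/ (between /o/ and /a/): immediately after a vowel, so rule 1 applies → [ð].
/a/ stays [a].

[ˈduβdeɾoða]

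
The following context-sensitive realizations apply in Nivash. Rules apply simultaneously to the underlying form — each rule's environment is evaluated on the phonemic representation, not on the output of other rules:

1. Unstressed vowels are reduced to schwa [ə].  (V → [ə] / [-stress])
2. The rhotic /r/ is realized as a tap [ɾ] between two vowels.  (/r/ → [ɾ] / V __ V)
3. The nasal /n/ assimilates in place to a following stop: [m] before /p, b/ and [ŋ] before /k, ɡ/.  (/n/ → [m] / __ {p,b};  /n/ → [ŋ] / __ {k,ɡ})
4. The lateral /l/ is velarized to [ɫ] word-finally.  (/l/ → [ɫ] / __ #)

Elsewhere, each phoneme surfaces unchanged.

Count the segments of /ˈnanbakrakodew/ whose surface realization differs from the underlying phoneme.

Segments that undergo a rule: /n/ → [m] (rule 3); /a/ → [ə] (rule 1); /a/ → [ə] (rule 1); /o/ → [ə] (rule 1); /e/ → [ə] (rule 1).
All other segments surface unchanged.

5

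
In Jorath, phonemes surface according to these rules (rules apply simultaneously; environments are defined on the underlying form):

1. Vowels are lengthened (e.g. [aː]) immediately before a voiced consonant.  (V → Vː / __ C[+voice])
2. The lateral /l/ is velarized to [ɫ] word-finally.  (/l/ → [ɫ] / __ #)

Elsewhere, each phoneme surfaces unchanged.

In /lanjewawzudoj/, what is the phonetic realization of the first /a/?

[aː]

/a/ (between /l/ and /n/) occurs before a voiced consonant → [aː] by rule 1.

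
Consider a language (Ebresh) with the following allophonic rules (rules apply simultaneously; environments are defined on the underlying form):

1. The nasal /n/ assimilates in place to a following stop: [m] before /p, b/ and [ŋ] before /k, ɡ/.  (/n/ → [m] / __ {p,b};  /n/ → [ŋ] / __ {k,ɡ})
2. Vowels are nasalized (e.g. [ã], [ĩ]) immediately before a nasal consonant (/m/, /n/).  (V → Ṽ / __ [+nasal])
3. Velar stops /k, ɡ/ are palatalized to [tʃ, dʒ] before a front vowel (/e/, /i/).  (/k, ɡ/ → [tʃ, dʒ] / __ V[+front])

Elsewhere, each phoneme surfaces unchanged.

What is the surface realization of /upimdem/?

[upĩmdẽm]

/u/ (word-initial): rule 2 targets it, but not before a nasal consonant → unchanged [u].
/p/ — not in any rule's target class → [p].
/i/ (between /p/ and /m/) occurs before a nasal consonant → [ĩ] by rule 2.
/m/ stays [m].
/d/ (between /m/ and /e/): no rule targets it → [d].
/e/ meets the environment for rule 2 (before a nasal consonant) → [ẽ].
/m/ stays [m].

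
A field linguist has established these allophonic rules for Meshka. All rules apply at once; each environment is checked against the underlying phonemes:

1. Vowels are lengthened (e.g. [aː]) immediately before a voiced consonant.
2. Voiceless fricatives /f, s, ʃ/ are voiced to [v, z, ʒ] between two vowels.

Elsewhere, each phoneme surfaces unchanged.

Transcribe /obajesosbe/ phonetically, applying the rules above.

/o/ (word-initial): before a voiced consonant, so rule 1 applies → [oː].
/b/ stays [b].
/a/ — between /b/ and /j/, before a voiced consonant — surfaces as [aː] (rule 1).
/j/ (between /a/ and /e/) is unaffected → [j].
/e/ (between /j/ and /s/) fails the environment for rule 1, so it stays [e].
/s/ — between /e/ and /o/, between two vowels — surfaces as [z] (rule 2).
/o/ — between /s/ and /s/; rule 1 does not apply here → [o].
/s/ — between /o/ and /b/; rule 2 does not apply here → [s].
/b/ (between /s/ and /e/) is unaffected → [b].
/e/ (word-final) is in the target of rule 1 but the environment (before a voiced consonant) is not met → [e].

[oːbaːjezosbe]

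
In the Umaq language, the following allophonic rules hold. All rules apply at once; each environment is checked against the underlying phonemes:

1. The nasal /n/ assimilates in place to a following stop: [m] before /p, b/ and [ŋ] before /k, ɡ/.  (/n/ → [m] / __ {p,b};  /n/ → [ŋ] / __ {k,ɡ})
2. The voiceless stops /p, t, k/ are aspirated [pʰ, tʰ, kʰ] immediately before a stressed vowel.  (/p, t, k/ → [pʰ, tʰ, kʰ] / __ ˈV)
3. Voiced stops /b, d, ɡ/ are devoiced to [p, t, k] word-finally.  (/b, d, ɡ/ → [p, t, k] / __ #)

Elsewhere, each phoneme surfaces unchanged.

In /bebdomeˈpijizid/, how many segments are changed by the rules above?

2

Segments that undergo a rule: /p/ → [pʰ] (rule 2); /d/ → [t] (rule 3).
All other segments surface unchanged.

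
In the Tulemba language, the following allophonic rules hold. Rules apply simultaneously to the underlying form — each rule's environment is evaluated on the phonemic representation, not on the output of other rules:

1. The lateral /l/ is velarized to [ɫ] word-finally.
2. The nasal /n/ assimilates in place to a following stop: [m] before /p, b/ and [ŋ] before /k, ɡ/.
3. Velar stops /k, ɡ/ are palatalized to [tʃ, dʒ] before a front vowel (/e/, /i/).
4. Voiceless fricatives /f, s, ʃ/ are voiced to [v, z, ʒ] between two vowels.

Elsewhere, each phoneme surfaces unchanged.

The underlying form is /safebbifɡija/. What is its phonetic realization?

/s/ — word-initial; rule 4 does not apply here → [s].
/a/ — not in any rule's target class → [a].
/f/ (between /a/ and /e/) occurs between two vowels → [v] by rule 4.
/e/ (between /f/ and /b/): no rule targets it → [e].
/b/ — not in any rule's target class → [b].
/b/ (between /b/ and /i/): no rule targets it → [b].
/i/ stays [i].
/f/ (between /i/ and /ɡ/): rule 4 targets it, but not between two vowels → unchanged [f].
/ɡ/ meets the environment for rule 3 (before a front vowel) → [dʒ].
/i/ (between /ɡ/ and /j/): no rule targets it → [i].
/j/ — not in any rule's target class → [j].
/a/ stays [a].

[savebbifdʒija]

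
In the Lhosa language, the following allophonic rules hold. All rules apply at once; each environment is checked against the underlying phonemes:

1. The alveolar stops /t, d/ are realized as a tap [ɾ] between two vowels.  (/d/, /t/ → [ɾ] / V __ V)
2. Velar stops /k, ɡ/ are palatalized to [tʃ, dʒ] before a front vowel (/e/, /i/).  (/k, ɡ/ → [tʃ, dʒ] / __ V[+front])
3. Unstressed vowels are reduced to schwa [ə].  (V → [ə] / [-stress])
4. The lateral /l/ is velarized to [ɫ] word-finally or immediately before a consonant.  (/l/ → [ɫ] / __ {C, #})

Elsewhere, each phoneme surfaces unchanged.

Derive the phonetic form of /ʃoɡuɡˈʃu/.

/ʃ/ stays [ʃ].
/o/ meets the environment for rule 3 (in an unstressed syllable) → [ə].
/ɡ/ (between /o/ and /u/): rule 2 targets it, but not before a front vowel → unchanged [ɡ].
Rule 3 applies to /u/ (between /ɡ/ and /ɡ/: in an unstressed syllable) → [ə].
/ɡ/ — between /u/ and /ʃ/; rule 2 does not apply here → [ɡ].
/ʃ/ stays [ʃ].
/u/ (word-final) fails the environment for rule 3, so it stays [u].

[ʃəɡəɡˈʃu]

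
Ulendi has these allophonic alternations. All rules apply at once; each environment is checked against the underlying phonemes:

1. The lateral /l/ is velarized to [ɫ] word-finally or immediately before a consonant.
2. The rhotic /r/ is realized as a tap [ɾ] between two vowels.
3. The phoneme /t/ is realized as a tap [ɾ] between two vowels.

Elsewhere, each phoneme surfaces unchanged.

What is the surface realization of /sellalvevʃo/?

/s/ stays [s].
/e/ (between /s/ and /l/) is unaffected → [e].
/l/ (between /e/ and /l/): word-finally or immediately before a consonant, so rule 1 applies → [ɫ].
/l/ (between /l/ and /a/) is in the target of rule 1 but the environment (word-finally or immediately before a consonant) is not met → [l].
/a/ stays [a].
/l/ — between /a/ and /v/, word-finally or immediately before a consonant — surfaces as [ɫ] (rule 1).
/v/ stays [v].
/e/ — not in any rule's target class → [e].
/v/ stays [v].
/ʃ/ — not in any rule's target class → [ʃ].
/o/ (word-final) is unaffected → [o].

[seɫlaɫvevʃo]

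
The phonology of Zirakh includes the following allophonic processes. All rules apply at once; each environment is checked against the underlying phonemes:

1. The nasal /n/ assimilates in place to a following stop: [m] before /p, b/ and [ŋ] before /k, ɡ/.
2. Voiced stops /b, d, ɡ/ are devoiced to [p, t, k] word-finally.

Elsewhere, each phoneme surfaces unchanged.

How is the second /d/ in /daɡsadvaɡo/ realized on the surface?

[d]

/d/ (between /a/ and /v/) is in the target of rule 2 but the environment (word-finally) is not met → [d].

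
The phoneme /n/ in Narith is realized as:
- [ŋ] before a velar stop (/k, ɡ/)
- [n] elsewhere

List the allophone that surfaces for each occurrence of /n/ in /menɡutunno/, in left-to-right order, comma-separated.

[ŋ], [n], [n]

Occurrence 1 (position 3): before a velar stop → [ŋ].
Occurrence 2 (position 8): no conditioning environment matches → elsewhere allophone [n].
Occurrence 3 (position 9): no conditioning environment matches → elsewhere allophone [n].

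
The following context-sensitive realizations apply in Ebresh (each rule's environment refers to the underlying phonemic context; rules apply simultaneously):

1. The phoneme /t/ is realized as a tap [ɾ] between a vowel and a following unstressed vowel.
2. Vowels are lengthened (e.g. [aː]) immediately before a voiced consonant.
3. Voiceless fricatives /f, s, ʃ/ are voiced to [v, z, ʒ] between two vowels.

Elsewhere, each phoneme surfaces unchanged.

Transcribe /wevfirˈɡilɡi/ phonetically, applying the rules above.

Rule 2 applies to /e/ (between /w/ and /v/: before a voiced consonant) → [eː].
/f/ (between /v/ and /i/) fails the environment for rule 3, so it stays [f].
Rule 2 applies to /i/ (between /f/ and /r/: before a voiced consonant) → [iː].
/i/ meets the environment for rule 2 (before a voiced consonant) → [iː].
/i/ (word-final) is in the target of rule 2 but the environment (before a voiced consonant) is not met → [i].

[weːvfiːrˈɡiːlɡi]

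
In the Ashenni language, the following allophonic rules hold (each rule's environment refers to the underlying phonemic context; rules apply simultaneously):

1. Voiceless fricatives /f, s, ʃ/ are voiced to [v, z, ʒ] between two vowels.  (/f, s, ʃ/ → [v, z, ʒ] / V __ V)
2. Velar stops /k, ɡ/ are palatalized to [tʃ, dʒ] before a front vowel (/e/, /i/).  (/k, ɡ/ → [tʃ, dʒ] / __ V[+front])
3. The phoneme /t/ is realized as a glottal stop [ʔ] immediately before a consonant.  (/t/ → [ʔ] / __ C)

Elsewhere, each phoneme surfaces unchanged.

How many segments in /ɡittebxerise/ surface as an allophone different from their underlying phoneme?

Segments that undergo a rule: /ɡ/ → [dʒ] (rule 2); /t/ → [ʔ] (rule 3); /s/ → [z] (rule 1).
All other segments surface unchanged.

3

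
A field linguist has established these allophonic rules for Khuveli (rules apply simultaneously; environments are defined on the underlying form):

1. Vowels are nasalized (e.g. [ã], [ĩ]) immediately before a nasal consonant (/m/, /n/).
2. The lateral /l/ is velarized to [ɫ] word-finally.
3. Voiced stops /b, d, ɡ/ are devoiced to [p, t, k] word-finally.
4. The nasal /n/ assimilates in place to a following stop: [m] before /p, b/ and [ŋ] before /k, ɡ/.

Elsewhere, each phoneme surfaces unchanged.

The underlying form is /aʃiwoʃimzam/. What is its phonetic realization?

[aʃiwoʃĩmzãm]

/a/ (word-initial): rule 1 targets it, but not before a nasal consonant → unchanged [a].
/ʃ/ — not in any rule's target class → [ʃ].
/i/ — between /ʃ/ and /w/; rule 1 does not apply here → [i].
/w/ (between /i/ and /o/) is unaffected → [w].
/o/ (between /w/ and /ʃ/): rule 1 targets it, but not before a nasal consonant → unchanged [o].
/ʃ/ stays [ʃ].
/i/ meets the environment for rule 1 (before a nasal consonant) → [ĩ].
/m/ (between /i/ and /z/) is unaffected → [m].
/z/ — not in any rule's target class → [z].
Rule 1 applies to /a/ (between /z/ and /m/: before a nasal consonant) → [ã].
/m/ stays [m].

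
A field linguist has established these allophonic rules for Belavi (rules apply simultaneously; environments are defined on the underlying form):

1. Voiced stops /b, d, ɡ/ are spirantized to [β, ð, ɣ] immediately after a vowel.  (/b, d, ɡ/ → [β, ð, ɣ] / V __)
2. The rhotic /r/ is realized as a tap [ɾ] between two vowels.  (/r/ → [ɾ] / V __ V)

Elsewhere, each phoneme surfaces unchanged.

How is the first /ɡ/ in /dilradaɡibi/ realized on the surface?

/ɡ/ (between /a/ and /i/) occurs immediately after a vowel → [ɣ] by rule 1.

[ɣ]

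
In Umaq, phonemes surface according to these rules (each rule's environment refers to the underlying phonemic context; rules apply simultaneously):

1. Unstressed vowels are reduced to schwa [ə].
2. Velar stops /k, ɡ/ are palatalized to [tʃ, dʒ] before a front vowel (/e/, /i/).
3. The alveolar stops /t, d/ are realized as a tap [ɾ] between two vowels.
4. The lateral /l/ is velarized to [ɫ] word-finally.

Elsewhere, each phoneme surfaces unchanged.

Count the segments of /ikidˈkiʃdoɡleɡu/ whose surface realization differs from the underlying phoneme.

Segments that undergo a rule: /i/ → [ə] (rule 1); /k/ → [tʃ] (rule 2); /i/ → [ə] (rule 1); /k/ → [tʃ] (rule 2); /o/ → [ə] (rule 1); /e/ → [ə] (rule 1); /u/ → [ə] (rule 1).
All other segments surface unchanged.

7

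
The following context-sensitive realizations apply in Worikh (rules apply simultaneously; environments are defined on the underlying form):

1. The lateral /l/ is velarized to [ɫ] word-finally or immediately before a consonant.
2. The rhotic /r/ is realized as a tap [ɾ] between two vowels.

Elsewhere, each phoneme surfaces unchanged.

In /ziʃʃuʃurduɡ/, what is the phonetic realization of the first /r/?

[r]

/r/ (between /u/ and /d/) is in the target of rule 2 but the environment (between two vowels) is not met → [r].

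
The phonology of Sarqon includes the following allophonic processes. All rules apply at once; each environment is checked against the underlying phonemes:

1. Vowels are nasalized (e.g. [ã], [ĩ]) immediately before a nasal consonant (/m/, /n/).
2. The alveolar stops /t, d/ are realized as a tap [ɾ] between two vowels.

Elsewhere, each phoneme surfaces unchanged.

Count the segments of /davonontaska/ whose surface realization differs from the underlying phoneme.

2

Segments that undergo a rule: /o/ → [õ] (rule 1); /o/ → [õ] (rule 1).
All other segments surface unchanged.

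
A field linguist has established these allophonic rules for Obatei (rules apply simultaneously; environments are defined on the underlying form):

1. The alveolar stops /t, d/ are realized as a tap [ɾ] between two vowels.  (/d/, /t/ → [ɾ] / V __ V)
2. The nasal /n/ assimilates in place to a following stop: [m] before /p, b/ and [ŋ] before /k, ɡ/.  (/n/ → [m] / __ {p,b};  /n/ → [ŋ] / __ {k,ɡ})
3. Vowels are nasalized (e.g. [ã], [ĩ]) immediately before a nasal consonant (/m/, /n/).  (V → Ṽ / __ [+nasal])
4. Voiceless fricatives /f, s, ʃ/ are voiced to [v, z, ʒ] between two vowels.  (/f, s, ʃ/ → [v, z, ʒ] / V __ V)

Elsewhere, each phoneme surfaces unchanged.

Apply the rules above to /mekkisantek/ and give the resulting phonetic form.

[mekkizãntek]

/m/ stays [m].
/e/ — between /m/ and /k/; rule 3 does not apply here → [e].
/k/ — not in any rule's target class → [k].
/k/ — not in any rule's target class → [k].
/i/ — between /k/ and /s/; rule 3 does not apply here → [i].
Rule 4 applies to /s/ (between /i/ and /a/: between two vowels) → [z].
/a/ (between /s/ and /n/): before a nasal consonant, so rule 3 applies → [ã].
/n/ — between /a/ and /t/; rule 2 does not apply here → [n].
/t/ (between /n/ and /e/) fails the environment for rule 1, so it stays [t].
/e/ (between /t/ and /k/) is in the target of rule 3 but the environment (before a nasal consonant) is not met → [e].
/k/ (word-final): no rule targets it → [k].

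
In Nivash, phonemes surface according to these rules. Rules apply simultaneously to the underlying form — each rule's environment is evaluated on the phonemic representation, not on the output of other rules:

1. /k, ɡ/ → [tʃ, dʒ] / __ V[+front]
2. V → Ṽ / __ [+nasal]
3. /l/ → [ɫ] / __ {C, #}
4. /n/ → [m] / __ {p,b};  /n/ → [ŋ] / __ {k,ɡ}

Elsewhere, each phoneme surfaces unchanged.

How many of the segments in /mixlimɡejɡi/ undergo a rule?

3

Segments that undergo a rule: /i/ → [ĩ] (rule 2); /ɡ/ → [dʒ] (rule 1); /ɡ/ → [dʒ] (rule 1).
All other segments surface unchanged.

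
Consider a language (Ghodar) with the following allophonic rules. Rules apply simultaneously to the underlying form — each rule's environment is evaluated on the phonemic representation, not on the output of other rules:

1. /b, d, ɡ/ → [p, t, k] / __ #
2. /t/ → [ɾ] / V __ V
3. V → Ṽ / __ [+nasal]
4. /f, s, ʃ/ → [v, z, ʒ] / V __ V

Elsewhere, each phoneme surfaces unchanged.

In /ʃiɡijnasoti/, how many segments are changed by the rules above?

2

Segments that undergo a rule: /s/ → [z] (rule 4); /t/ → [ɾ] (rule 2).
All other segments surface unchanged.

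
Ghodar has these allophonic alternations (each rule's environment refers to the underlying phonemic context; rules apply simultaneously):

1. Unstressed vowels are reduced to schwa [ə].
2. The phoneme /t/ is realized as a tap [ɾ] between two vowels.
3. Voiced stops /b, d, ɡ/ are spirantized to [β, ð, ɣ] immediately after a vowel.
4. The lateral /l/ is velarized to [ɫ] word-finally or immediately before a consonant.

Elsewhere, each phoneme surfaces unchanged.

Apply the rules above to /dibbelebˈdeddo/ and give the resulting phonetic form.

/d/ (word-initial): rule 3 targets it, but not immediately after a vowel → unchanged [d].
/i/ — between /d/ and /b/, in an unstressed syllable — surfaces as [ə] (rule 1).
/b/ meets the environment for rule 3 (immediately after a vowel) → [β].
/b/ (between /b/ and /e/) fails the environment for rule 3, so it stays [b].
/e/ (between /b/ and /l/) occurs in an unstressed syllable → [ə] by rule 1.
/l/ (between /e/ and /e/) fails the environment for rule 4, so it stays [l].
/e/ — between /l/ and /b/, in an unstressed syllable — surfaces as [ə] (rule 1).
/b/ — between /e/ and /d/, immediately after a vowel — surfaces as [β] (rule 3).
/d/ (between /b/ and /e/): rule 3 targets it, but not immediately after a vowel → unchanged [d].
/e/ (between /d/ and /d/) is in the target of rule 1 but the environment (in an unstressed syllable) is not met → [e].
Rule 3 applies to /d/ (between /e/ and /d/: immediately after a vowel) → [ð].
/d/ — between /d/ and /o/; rule 3 does not apply here → [d].
/o/ (word-final) occurs in an unstressed syllable → [ə] by rule 1.

[dəβbələβˈdeðdə]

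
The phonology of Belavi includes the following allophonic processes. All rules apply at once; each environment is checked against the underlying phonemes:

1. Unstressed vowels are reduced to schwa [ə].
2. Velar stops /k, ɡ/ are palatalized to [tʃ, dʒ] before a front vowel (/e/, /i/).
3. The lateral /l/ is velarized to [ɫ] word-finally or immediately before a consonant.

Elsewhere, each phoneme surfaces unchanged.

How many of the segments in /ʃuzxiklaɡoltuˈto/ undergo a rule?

6

Segments that undergo a rule: /u/ → [ə] (rule 1); /i/ → [ə] (rule 1); /a/ → [ə] (rule 1); /o/ → [ə] (rule 1); /l/ → [ɫ] (rule 3); /u/ → [ə] (rule 1).
All other segments surface unchanged.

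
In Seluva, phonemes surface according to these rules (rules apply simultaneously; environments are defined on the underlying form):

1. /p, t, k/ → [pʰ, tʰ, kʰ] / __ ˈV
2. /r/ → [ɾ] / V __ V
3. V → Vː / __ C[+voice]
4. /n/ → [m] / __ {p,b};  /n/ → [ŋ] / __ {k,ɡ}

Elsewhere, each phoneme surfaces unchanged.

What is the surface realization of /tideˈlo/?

[tiːdeːˈlo]

/t/ (word-initial): rule 1 targets it, but not immediately before a stressed vowel → unchanged [t].
/i/ (between /t/ and /d/): before a voiced consonant, so rule 3 applies → [iː].
/d/ stays [d].
/e/ — between /d/ and /l/, before a voiced consonant — surfaces as [eː] (rule 3).
/l/ (between /e/ and /o/): no rule targets it → [l].
/o/ — word-final; rule 3 does not apply here → [o].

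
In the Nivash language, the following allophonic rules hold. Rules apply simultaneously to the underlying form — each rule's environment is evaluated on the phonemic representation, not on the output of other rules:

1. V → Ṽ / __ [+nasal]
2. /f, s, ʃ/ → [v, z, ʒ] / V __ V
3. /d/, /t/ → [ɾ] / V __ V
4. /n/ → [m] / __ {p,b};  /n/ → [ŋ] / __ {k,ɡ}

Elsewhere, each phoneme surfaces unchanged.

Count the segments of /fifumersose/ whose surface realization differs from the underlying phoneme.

3

Segments that undergo a rule: /f/ → [v] (rule 2); /u/ → [ũ] (rule 1); /s/ → [z] (rule 2).
All other segments surface unchanged.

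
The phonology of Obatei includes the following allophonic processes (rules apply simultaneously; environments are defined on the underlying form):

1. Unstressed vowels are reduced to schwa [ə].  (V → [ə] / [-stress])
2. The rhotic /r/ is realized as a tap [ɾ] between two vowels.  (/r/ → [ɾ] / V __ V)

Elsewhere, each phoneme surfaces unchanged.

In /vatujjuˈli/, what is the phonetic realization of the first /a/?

[ə]

/a/ (between /v/ and /t/): in an unstressed syllable, so rule 1 applies → [ə].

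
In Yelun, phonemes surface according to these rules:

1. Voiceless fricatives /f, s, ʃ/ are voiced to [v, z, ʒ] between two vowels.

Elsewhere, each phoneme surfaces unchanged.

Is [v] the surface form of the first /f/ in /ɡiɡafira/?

Yes

/f/ — between /a/ and /i/, between two vowels — surfaces as [v] (rule 1).
The actual realization is [v], which matches [v].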